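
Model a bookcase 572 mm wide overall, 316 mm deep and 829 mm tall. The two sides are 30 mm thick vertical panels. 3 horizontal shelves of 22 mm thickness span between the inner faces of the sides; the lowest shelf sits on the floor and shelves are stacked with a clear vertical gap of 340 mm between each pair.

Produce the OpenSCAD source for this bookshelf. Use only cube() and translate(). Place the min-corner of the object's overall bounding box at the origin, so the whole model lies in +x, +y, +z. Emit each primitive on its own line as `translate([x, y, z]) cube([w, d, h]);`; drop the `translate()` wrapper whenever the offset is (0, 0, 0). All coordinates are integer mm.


cube([30, 316, 829]);
translate([542, 0, 0]) cube([30, 316, 829]);
translate([30, 0, 0]) cube([512, 316, 22]);
translate([30, 0, 362]) cube([512, 316, 22]);
translate([30, 0, 724]) cube([512, 316, 22]);


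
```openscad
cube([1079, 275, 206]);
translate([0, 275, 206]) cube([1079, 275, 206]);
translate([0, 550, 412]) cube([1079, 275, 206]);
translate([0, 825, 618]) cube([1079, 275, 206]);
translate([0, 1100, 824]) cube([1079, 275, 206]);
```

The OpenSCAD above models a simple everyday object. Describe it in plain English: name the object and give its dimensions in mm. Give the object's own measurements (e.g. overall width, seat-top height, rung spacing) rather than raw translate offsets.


A straight staircase of 5 solid steps. Each step is 1079 mm wide (x), 275 mm deep (y, the going) and 206 mm tall (the rise). The first step rests on the floor; each subsequent step sits one going further in +y and one rise higher in +z, directly behind and above the previous step with no overlap.


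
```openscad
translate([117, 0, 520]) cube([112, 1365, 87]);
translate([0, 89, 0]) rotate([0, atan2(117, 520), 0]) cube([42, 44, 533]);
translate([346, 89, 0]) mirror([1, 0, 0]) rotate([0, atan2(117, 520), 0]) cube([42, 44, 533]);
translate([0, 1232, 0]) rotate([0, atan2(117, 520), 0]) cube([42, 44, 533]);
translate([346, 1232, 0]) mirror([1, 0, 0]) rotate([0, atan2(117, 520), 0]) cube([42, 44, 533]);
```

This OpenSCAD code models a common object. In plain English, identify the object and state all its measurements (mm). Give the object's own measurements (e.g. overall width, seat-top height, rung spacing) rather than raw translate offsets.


A sawhorse. A 112×1365×87 mm beam (x, y, z) sits on two A-frame leg pairs. Each pair is two raked legs of 42×44 mm section (44 mm along y) splaying symmetrically in x. Each leg rises 520 mm vertically over 117 mm of horizontal reach and is 533 mm long along its own axis. Every leg's outer bottom edge rests on the floor and its outer top edge meets a bottom edge of the beam — the left legs (tilting toward +x) meet the beam's −x bottom edge, the right legs (their mirror images, tilting toward −x) meet its +x bottom edge — so the leg tops tuck under the beam, the beam's underside is 520 mm above the floor, and the feet are 346 mm apart outside-to-outside with the beam centred between them. The two leg pairs are set in 89 mm from either end of the beam.


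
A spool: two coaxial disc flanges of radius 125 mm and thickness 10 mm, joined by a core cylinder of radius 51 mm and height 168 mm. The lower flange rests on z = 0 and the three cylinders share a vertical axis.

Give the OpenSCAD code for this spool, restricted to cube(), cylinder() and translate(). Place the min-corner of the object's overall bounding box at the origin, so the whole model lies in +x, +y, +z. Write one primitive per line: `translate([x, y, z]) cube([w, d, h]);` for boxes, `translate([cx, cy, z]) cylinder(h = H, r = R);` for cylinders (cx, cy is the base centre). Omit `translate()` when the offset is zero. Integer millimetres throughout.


translate([125, 125, 0]) cylinder(h = 10, r = 125);
translate([125, 125, 10]) cylinder(h = 168, r = 51);
translate([125, 125, 178]) cylinder(h = 10, r = 125);


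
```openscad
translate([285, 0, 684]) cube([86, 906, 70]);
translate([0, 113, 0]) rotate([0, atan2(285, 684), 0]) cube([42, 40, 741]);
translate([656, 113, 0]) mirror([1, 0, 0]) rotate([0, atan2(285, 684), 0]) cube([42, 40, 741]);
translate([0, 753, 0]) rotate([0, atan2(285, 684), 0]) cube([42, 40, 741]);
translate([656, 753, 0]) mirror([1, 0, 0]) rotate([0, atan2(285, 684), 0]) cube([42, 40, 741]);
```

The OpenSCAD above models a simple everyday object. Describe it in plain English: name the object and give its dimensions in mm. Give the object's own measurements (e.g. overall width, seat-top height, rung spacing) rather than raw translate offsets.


A sawhorse. A 86×906×70 mm beam (x, y, z) sits on two A-frame leg pairs. Each pair is two raked legs of 42×40 mm section (40 mm along y) splaying symmetrically in x. Each leg rises 684 mm vertically over 285 mm of horizontal reach and is 741 mm long along its own axis. Every leg's outer bottom edge rests on the floor and its outer top edge meets a bottom edge of the beam — the left legs (tilting toward +x) meet the beam's −x bottom edge, the right legs (their mirror images, tilting toward −x) meet its +x bottom edge — so the leg tops tuck under the beam, the beam's underside is 684 mm above the floor, and the feet are 656 mm apart outside-to-outside with the beam centred between them. The two leg pairs are set in 113 mm from either end of the beam.


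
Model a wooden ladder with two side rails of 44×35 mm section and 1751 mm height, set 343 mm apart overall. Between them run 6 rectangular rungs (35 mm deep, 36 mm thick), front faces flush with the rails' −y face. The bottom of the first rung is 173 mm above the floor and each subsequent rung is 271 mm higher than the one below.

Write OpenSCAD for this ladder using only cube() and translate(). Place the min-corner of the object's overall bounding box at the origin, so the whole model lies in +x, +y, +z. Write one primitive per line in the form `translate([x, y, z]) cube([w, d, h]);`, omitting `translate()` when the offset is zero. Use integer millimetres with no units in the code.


// rung span = 343 - 2*44 = 255
// rung[k] z = 173 + k*271
cube([44, 35, 1751]);
translate([299, 0, 0]) cube([44, 35, 1751]);
translate([44, 0, 173]) cube([255, 35, 36]);
translate([44, 0, 444]) cube([255, 35, 36]);
translate([44, 0, 715]) cube([255, 35, 36]);
translate([44, 0, 986]) cube([255, 35, 36]);
translate([44, 0, 1257]) cube([255, 35, 36]);
translate([44, 0, 1528]) cube([255, 35, 36]);


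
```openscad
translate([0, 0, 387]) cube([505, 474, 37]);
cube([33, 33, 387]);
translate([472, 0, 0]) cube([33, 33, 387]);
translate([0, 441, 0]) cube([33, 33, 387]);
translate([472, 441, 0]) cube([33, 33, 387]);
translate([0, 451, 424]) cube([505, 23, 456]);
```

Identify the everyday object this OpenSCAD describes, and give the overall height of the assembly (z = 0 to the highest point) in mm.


A chair. The overall height is 880 mm.

A slab on four corner posts with a tall panel at the back — a chair. The seat slab sits at z = 387 with thickness 37, and the 456 mm backrest starts at the seat top, so the overall height is 387 + 37 + 456 = 880 mm.


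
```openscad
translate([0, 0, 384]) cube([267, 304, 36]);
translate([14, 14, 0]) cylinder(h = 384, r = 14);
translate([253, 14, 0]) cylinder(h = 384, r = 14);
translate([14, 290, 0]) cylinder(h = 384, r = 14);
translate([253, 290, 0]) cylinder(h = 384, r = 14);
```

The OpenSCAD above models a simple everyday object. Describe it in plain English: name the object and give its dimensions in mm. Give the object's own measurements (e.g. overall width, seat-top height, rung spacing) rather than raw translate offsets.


A four-legged stool. The seat is a 267×304×36 mm slab whose top surface is at z = 420 mm; four round legs, each 28 mm in diameter, run from the floor (z = 0) to the underside of the seat, each leg's axis is inset half a diameter from the nearest pair of seat edges (so the leg's bounding box is flush with the corner).


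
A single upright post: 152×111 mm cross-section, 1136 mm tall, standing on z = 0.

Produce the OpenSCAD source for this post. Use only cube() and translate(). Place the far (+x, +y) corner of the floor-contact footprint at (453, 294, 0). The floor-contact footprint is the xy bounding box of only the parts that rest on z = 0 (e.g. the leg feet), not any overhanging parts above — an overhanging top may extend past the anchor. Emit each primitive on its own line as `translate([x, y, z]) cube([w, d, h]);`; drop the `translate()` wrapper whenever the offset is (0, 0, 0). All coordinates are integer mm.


translate([301, 183, 0]) cube([152, 111, 1136]);


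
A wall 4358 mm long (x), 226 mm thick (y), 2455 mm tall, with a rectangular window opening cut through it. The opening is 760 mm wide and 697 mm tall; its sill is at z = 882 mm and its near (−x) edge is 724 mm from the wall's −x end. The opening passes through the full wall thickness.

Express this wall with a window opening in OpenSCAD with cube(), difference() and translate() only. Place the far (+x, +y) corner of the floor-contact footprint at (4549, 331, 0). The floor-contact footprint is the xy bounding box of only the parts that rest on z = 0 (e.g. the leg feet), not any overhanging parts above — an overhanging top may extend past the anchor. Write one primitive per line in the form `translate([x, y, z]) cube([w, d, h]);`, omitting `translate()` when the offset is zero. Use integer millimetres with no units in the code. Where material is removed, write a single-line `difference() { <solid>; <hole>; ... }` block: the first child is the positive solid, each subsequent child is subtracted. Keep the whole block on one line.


difference() { translate([191, 105, 0]) cube([4358, 226, 2455]); translate([915, 105, 882]) cube([760, 226, 697]); }


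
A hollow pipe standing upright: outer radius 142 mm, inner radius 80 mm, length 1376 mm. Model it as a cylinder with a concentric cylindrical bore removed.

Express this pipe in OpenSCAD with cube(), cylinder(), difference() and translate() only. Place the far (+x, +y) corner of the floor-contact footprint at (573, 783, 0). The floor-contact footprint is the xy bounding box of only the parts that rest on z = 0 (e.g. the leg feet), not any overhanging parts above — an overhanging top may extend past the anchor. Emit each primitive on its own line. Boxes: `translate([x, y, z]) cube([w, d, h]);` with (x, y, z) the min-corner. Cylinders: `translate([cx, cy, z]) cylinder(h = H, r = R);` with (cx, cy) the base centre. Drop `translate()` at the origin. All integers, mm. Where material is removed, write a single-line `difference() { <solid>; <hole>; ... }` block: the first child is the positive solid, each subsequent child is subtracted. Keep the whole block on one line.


difference() { translate([431, 641, 0]) cylinder(h = 1376, r = 142); translate([431, 641, 0]) cylinder(h = 1376, r = 80); }


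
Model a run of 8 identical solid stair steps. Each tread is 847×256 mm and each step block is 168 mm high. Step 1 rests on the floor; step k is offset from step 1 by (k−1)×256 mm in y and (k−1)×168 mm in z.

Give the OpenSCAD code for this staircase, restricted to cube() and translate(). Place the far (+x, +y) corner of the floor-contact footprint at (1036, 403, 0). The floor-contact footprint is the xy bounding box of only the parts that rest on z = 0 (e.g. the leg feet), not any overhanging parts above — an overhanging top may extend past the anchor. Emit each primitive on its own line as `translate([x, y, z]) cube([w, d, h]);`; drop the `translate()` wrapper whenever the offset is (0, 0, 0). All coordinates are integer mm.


translate([189, 147, 0]) cube([847, 256, 168]);
translate([189, 403, 168]) cube([847, 256, 168]);
translate([189, 659, 336]) cube([847, 256, 168]);
translate([189, 915, 504]) cube([847, 256, 168]);
translate([189, 1171, 672]) cube([847, 256, 168]);
translate([189, 1427, 840]) cube([847, 256, 168]);
translate([189, 1683, 1008]) cube([847, 256, 168]);
translate([189, 1939, 1176]) cube([847, 256, 168]);


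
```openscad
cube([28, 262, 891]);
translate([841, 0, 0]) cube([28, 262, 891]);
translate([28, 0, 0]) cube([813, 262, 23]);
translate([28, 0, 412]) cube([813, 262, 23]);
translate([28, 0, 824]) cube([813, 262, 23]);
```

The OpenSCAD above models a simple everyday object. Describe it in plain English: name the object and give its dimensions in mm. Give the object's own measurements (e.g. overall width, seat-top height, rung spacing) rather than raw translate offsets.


An open bookshelf. Two side panels, each 28 mm thick, 262 mm deep and 891 mm tall, stand 869 mm apart (outside-to-outside). Between them sit 3 shelves, each 23 mm thick and 262 mm deep, spanning the full gap between the sides. The bottom shelf rests on the floor (its underside at z = 0) and the clear gap between one shelf's top and the next shelf's underside is 389 mm.


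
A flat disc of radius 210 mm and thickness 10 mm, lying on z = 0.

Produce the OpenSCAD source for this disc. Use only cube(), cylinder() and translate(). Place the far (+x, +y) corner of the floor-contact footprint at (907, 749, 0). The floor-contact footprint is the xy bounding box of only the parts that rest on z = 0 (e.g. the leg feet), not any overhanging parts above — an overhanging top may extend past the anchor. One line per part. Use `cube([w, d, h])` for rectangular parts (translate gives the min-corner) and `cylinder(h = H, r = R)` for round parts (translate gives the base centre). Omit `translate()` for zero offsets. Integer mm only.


translate([697, 539, 0]) cylinder(h = 10, r = 210);


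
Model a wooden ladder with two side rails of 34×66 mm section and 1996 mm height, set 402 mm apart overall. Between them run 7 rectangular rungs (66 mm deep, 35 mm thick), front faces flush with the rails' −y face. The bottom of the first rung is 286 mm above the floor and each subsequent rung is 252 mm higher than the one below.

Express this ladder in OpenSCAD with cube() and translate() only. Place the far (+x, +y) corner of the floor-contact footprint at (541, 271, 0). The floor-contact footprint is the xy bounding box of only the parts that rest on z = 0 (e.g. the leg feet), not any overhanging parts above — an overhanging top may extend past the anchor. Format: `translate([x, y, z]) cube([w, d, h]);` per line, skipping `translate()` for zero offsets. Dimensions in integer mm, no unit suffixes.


// rung span = 402 - 2*34 = 334
// rung[k] z = 286 + k*252
translate([139, 205, 0]) cube([34, 66, 1996]);
translate([507, 205, 0]) cube([34, 66, 1996]);
translate([173, 205, 286]) cube([334, 66, 35]);
translate([173, 205, 538]) cube([334, 66, 35]);
translate([173, 205, 790]) cube([334, 66, 35]);
translate([173, 205, 1042]) cube([334, 66, 35]);
translate([173, 205, 1294]) cube([334, 66, 35]);
translate([173, 205, 1546]) cube([334, 66, 35]);
translate([173, 205, 1798]) cube([334, 66, 35]);


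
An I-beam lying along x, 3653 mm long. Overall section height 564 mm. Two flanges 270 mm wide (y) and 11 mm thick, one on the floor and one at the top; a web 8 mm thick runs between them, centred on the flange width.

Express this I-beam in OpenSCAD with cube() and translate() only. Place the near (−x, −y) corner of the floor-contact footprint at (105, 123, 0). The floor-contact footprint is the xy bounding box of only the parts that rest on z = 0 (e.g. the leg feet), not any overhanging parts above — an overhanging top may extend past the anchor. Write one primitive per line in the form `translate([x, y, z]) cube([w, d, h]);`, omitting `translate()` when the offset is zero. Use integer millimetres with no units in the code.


translate([105, 123, 0]) cube([3653, 270, 11]);
translate([105, 254, 11]) cube([3653, 8, 542]);
translate([105, 123, 553]) cube([3653, 270, 11]);


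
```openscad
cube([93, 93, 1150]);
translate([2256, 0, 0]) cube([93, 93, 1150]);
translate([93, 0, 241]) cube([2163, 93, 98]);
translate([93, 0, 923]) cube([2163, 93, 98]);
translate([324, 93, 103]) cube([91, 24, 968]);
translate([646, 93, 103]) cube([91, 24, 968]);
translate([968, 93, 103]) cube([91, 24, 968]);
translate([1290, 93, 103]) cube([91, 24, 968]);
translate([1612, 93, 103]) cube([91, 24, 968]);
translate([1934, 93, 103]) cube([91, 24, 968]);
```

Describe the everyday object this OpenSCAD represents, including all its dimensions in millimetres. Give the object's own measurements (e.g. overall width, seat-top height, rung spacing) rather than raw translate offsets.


A fence section. Two 93×93 mm posts, 1150 mm tall, stand on the floor with a clear span of 2163 mm between their inner faces. Two horizontal rails of 93×98 mm section span the gap between the posts with their undersides at z = 241 mm and z = 923 mm, flush with the posts' −y face. 6 pickets, each 91 mm wide, 24 mm thick and 968 mm tall, are fixed to the +y face of the rails with their bottoms at z = 103 mm, spaced across the span with a 231 mm gap after the −x post and between neighbouring pickets and before the +x post.


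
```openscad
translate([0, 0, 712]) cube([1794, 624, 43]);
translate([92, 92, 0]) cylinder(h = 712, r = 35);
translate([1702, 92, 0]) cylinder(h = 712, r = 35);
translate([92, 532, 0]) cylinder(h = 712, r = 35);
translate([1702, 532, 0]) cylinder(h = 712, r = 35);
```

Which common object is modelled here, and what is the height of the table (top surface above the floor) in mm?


A table. The table height is 755 mm.

A 1794×624×43 slab sits at z = 712 on four Ø70 mm round legs — a table. The top surface is at 712 + 43 = 755 mm.


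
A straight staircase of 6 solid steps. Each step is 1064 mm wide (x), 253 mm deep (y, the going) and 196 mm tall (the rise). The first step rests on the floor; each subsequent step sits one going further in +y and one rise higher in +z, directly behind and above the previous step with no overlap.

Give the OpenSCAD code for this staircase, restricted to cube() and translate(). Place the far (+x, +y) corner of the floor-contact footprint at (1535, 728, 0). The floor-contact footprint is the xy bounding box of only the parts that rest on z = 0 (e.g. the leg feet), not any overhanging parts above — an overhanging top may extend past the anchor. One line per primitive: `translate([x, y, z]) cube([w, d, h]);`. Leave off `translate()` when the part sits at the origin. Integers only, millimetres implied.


translate([471, 475, 0]) cube([1064, 253, 196]);
translate([471, 728, 196]) cube([1064, 253, 196]);
translate([471, 981, 392]) cube([1064, 253, 196]);
translate([471, 1234, 588]) cube([1064, 253, 196]);
translate([471, 1487, 784]) cube([1064, 253, 196]);
translate([471, 1740, 980]) cube([1064, 253, 196]);


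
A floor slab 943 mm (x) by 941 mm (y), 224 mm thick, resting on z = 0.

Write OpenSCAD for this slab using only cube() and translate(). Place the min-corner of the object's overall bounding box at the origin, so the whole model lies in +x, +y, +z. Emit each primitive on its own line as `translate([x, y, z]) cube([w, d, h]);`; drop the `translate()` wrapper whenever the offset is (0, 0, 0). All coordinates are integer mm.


cube([943, 941, 224]);


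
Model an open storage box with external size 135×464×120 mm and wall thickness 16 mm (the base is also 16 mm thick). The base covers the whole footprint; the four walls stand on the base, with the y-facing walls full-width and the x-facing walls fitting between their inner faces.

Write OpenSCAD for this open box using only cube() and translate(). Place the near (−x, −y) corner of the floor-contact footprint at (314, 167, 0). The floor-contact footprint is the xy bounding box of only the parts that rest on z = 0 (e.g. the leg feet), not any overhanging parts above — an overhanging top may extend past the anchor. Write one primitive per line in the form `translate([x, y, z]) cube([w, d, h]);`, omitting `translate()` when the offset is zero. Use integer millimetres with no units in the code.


translate([314, 167, 0]) cube([135, 464, 16]);
translate([314, 167, 16]) cube([135, 16, 104]);
translate([314, 615, 16]) cube([135, 16, 104]);
translate([314, 183, 16]) cube([16, 432, 104]);
translate([433, 183, 16]) cube([16, 432, 104]);


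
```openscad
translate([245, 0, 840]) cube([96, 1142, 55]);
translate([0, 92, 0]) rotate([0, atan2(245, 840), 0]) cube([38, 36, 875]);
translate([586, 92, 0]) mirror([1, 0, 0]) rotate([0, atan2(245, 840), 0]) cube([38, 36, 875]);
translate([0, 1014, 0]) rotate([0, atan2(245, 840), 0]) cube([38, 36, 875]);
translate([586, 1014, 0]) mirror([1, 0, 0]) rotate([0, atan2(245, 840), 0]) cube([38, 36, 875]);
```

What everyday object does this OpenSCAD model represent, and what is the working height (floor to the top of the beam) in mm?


A sawhorse. The overall height is 895 mm.

A beam across two mirrored pairs of raked legs — a sawhorse. The beam's underside is at z = 840 (matching the legs' vertical rise in atan2(245, 840)) and the beam is 55 mm tall, so its top is at 840 + 55 = 895 mm. The raked legs top out at the beam's underside, so that is the highest point.


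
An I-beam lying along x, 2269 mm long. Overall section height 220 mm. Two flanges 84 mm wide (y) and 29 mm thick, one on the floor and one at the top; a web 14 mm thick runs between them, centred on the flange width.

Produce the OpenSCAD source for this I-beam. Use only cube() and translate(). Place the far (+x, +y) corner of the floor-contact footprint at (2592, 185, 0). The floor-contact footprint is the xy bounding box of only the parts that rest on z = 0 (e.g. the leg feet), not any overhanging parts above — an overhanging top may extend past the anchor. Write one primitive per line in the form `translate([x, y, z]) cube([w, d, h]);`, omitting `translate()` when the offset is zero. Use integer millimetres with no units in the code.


translate([323, 101, 0]) cube([2269, 84, 29]);
translate([323, 136, 29]) cube([2269, 14, 162]);
translate([323, 101, 191]) cube([2269, 84, 29]);


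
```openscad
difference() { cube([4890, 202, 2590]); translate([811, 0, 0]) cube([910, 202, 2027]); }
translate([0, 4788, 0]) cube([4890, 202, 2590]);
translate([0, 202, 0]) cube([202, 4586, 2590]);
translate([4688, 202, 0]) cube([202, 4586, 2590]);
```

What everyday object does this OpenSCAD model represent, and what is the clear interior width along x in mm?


A single room. The interior width is 4486 mm.

Four walls enclosing a rectangle with a door in the front wall — a room. Outside width 4890 minus two 202 mm walls gives 4486 mm.


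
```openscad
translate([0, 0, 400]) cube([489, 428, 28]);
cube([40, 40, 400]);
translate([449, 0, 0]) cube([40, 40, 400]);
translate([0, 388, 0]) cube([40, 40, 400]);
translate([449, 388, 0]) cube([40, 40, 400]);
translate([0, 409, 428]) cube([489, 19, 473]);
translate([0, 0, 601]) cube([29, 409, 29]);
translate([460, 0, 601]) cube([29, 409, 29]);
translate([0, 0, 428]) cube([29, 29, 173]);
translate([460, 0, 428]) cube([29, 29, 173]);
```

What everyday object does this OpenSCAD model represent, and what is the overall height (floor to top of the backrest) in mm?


A chair. The overall height is 901 mm.

A slab on four corner posts with a tall panel at the back — a chair. The seat slab sits at z = 400 with thickness 28, and the 473 mm backrest starts at the seat top, so the overall height is 400 + 28 + 473 = 901 mm.


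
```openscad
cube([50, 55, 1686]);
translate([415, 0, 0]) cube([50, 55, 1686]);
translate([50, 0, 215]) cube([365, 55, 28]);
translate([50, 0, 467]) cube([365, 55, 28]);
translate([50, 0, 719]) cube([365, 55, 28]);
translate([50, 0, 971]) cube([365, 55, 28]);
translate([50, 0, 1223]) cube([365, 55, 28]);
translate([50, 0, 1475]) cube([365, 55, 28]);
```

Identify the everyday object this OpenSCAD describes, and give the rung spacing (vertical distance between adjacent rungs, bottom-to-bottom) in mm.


A ladder. The rung spacing is 252 mm.

Two tall 50×55 posts with 6 short bars between them — a ladder. Adjacent rungs sit at z = 215 and z = 467, so the spacing is 467 − 215 = 252 mm.


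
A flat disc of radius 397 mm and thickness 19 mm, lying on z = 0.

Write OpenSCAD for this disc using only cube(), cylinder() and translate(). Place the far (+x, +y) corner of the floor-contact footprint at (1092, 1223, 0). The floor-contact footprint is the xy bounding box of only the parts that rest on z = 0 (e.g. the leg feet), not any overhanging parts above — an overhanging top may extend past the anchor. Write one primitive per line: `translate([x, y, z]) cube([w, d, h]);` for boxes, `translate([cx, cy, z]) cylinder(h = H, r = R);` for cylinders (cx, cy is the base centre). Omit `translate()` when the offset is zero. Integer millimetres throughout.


translate([695, 826, 0]) cylinder(h = 19, r = 397);


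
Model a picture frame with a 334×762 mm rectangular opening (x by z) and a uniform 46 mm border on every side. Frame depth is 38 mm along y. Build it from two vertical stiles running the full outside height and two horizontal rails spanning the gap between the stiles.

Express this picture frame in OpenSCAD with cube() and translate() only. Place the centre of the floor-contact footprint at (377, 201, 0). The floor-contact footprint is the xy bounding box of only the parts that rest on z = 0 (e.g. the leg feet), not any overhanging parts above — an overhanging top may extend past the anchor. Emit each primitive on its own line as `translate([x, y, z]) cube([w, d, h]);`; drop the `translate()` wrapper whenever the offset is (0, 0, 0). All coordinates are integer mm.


translate([164, 182, 0]) cube([46, 38, 854]);
translate([544, 182, 0]) cube([46, 38, 854]);
translate([210, 182, 0]) cube([334, 38, 46]);
translate([210, 182, 808]) cube([334, 38, 46]);


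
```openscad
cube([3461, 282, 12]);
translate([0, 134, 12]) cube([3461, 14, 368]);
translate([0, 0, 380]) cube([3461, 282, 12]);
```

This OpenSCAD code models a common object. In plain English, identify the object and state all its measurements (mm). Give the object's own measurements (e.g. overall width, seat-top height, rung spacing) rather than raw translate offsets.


An I-beam lying along x, 3461 mm long. Overall section height 392 mm. Two flanges 282 mm wide (y) and 12 mm thick, one on the floor and one at the top; a web 14 mm thick runs between them, centred on the flange width.


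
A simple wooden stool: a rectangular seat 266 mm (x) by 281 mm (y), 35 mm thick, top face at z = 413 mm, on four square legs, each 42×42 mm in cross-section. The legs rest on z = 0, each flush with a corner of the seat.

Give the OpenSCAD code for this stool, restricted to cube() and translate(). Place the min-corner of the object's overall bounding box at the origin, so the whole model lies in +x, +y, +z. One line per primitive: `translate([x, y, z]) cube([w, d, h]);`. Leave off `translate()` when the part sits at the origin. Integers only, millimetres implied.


translate([0, 0, 378]) cube([266, 281, 35]);
cube([42, 42, 378]);
translate([224, 0, 0]) cube([42, 42, 378]);
translate([0, 239, 0]) cube([42, 42, 378]);
translate([224, 239, 0]) cube([42, 42, 378]);


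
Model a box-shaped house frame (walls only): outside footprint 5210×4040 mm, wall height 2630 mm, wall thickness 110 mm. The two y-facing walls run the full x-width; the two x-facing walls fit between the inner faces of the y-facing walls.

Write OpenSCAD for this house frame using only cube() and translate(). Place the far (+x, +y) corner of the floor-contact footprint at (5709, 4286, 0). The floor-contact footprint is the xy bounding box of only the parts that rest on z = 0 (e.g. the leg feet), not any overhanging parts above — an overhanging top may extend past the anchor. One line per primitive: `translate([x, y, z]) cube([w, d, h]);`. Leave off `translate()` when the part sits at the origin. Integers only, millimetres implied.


translate([499, 246, 0]) cube([5210, 110, 2630]);
translate([499, 4176, 0]) cube([5210, 110, 2630]);
translate([499, 356, 0]) cube([110, 3820, 2630]);
translate([5599, 356, 0]) cube([110, 3820, 2630]);


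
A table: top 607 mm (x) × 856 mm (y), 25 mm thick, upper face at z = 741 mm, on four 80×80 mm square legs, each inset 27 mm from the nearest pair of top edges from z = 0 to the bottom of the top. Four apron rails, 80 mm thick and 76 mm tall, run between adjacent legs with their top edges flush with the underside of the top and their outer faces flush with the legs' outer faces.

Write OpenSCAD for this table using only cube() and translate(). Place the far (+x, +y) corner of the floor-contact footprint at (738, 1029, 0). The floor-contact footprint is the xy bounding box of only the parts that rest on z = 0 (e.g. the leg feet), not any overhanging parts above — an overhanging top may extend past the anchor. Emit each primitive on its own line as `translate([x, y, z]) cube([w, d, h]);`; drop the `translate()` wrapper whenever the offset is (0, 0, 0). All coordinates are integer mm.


// leg_h = 741 - 25 = 716
// apron z = 716 - 76 = 640
translate([158, 200, 716]) cube([607, 856, 25]);
translate([185, 227, 0]) cube([80, 80, 716]);
translate([658, 227, 0]) cube([80, 80, 716]);
translate([185, 949, 0]) cube([80, 80, 716]);
translate([658, 949, 0]) cube([80, 80, 716]);
translate([265, 227, 640]) cube([393, 80, 76]);
translate([265, 949, 640]) cube([393, 80, 76]);
translate([185, 307, 640]) cube([80, 642, 76]);
translate([658, 307, 640]) cube([80, 642, 76]);


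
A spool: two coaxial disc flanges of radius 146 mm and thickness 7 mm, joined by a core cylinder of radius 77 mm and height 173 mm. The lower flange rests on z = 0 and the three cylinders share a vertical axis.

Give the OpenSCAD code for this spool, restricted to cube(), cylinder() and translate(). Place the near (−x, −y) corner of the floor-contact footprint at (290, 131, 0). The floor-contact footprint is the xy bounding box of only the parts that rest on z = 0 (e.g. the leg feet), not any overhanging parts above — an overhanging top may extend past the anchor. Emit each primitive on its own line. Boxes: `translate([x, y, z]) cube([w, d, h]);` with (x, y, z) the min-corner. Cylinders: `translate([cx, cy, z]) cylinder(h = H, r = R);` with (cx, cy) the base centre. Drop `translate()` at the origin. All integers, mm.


translate([436, 277, 0]) cylinder(h = 7, r = 146);
translate([436, 277, 7]) cylinder(h = 173, r = 77);
translate([436, 277, 180]) cylinder(h = 7, r = 146);


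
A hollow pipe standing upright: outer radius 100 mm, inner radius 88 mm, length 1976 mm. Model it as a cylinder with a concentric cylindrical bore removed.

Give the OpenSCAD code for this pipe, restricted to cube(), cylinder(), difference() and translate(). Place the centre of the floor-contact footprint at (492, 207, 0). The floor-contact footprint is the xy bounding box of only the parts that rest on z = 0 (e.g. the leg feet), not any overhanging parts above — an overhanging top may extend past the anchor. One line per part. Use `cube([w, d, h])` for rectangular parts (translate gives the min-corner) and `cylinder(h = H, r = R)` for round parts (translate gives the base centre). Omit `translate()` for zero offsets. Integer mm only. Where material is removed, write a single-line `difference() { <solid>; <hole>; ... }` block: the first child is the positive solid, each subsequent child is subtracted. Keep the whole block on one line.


difference() { translate([492, 207, 0]) cylinder(h = 1976, r = 100); translate([492, 207, 0]) cylinder(h = 1976, r = 88); }


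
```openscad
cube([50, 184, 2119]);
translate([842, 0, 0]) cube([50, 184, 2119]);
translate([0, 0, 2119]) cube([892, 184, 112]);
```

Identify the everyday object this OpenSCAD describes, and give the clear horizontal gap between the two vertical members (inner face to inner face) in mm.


A door frame. The clear opening width is 792 mm.

Two 2119 mm tall posts with a header on top — a door frame. The left jamb is 50 mm wide at x = 0; the right jamb starts at x = 842. The clear opening is 842 − 50 = 792 mm.


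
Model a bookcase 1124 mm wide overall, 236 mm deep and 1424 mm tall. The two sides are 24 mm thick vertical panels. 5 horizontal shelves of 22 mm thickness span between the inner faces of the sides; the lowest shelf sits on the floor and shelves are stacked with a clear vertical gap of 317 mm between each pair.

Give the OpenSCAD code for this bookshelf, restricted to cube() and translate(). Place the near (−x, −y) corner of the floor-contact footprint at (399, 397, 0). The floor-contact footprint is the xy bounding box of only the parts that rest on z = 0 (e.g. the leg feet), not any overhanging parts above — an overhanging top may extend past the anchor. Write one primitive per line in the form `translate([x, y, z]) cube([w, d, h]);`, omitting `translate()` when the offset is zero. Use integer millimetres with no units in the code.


translate([399, 397, 0]) cube([24, 236, 1424]);
translate([1499, 397, 0]) cube([24, 236, 1424]);
translate([423, 397, 0]) cube([1076, 236, 22]);
translate([423, 397, 339]) cube([1076, 236, 22]);
translate([423, 397, 678]) cube([1076, 236, 22]);
translate([423, 397, 1017]) cube([1076, 236, 22]);
translate([423, 397, 1356]) cube([1076, 236, 22]);


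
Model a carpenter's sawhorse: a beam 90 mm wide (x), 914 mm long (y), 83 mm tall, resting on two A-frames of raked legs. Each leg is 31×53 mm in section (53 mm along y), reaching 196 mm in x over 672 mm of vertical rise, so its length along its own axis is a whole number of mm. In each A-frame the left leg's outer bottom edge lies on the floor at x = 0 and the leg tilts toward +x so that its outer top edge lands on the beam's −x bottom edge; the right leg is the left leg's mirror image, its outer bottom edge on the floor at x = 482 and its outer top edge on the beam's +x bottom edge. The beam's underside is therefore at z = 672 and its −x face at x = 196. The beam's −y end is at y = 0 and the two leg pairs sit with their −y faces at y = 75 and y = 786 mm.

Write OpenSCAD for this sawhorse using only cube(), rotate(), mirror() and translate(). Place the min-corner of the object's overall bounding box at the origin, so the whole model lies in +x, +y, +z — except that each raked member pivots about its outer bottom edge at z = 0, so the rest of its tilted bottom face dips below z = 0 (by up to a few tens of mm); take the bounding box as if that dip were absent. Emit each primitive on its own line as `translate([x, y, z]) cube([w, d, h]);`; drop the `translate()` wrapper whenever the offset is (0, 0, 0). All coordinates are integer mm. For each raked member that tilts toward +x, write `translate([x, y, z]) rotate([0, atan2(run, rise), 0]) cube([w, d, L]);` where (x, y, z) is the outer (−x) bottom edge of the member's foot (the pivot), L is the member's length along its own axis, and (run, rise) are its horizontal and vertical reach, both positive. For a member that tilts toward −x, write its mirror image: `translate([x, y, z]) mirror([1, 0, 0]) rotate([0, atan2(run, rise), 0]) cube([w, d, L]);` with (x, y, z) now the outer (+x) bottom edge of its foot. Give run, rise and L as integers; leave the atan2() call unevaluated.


translate([196, 0, 672]) cube([90, 914, 83]);
translate([0, 75, 0]) rotate([0, atan2(196, 672), 0]) cube([31, 53, 700]);
translate([482, 75, 0]) mirror([1, 0, 0]) rotate([0, atan2(196, 672), 0]) cube([31, 53, 700]);
translate([0, 786, 0]) rotate([0, atan2(196, 672), 0]) cube([31, 53, 700]);
translate([482, 786, 0]) mirror([1, 0, 0]) rotate([0, atan2(196, 672), 0]) cube([31, 53, 700]);


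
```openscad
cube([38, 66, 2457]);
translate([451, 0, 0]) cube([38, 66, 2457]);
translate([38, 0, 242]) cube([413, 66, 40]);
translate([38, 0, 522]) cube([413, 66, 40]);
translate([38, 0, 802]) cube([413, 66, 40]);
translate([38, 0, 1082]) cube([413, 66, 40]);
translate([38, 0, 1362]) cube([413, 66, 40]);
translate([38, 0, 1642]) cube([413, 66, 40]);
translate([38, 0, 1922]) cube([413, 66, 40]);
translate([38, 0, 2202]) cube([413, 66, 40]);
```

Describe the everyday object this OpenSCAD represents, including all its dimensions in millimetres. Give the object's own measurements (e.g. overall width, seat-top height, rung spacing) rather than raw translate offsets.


A straight ladder. Two 38×66 mm vertical rails, 2457 mm tall, stand 489 mm apart (outside-to-outside) with their front faces coplanar on the −y side. 8 rungs, each 66 mm deep and 40 mm tall, span between the inner faces of the rails, front faces flush with the rails. The lowest rung's underside is at z = 242 mm and rungs are spaced 280 mm apart (underside to underside).


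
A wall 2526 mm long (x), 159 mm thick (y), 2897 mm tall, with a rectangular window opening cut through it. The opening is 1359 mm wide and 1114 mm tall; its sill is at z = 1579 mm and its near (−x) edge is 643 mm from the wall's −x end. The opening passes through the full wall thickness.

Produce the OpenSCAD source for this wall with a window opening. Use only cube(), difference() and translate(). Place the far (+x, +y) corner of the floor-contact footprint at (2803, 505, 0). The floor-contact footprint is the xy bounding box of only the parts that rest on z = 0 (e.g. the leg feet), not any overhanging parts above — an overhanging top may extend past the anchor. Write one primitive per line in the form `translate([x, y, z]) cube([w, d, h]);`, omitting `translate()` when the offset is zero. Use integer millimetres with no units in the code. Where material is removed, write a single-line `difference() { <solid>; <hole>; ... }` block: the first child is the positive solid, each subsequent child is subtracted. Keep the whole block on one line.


difference() { translate([277, 346, 0]) cube([2526, 159, 2897]); translate([920, 346, 1579]) cube([1359, 159, 1114]); }


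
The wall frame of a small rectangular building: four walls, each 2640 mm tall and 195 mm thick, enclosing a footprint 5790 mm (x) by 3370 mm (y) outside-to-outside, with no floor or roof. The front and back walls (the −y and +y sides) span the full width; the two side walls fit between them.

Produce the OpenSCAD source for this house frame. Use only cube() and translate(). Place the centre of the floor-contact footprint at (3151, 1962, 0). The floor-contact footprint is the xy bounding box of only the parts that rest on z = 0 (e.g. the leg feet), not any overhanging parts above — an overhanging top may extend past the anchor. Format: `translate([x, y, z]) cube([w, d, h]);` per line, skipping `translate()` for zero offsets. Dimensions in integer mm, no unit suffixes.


translate([256, 277, 0]) cube([5790, 195, 2640]);
translate([256, 3452, 0]) cube([5790, 195, 2640]);
translate([256, 472, 0]) cube([195, 2980, 2640]);
translate([5851, 472, 0]) cube([195, 2980, 2640]);


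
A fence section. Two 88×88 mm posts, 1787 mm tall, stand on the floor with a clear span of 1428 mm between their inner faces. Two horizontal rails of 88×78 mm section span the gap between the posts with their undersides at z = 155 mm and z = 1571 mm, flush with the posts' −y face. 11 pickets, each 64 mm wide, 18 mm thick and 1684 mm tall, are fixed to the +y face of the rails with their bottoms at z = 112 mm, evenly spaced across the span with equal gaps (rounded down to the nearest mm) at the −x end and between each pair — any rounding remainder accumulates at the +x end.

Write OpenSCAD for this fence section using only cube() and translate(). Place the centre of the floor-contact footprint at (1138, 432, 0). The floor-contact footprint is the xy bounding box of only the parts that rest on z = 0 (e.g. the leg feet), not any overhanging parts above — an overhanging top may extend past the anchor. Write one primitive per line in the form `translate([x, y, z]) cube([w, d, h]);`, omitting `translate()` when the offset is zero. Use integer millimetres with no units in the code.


translate([336, 388, 0]) cube([88, 88, 1787]);
translate([1852, 388, 0]) cube([88, 88, 1787]);
translate([424, 388, 155]) cube([1428, 88, 78]);
translate([424, 388, 1571]) cube([1428, 88, 78]);
translate([484, 476, 112]) cube([64, 18, 1684]);
translate([608, 476, 112]) cube([64, 18, 1684]);
translate([732, 476, 112]) cube([64, 18, 1684]);
translate([856, 476, 112]) cube([64, 18, 1684]);
translate([980, 476, 112]) cube([64, 18, 1684]);
translate([1104, 476, 112]) cube([64, 18, 1684]);
translate([1228, 476, 112]) cube([64, 18, 1684]);
translate([1352, 476, 112]) cube([64, 18, 1684]);
translate([1476, 476, 112]) cube([64, 18, 1684]);
translate([1600, 476, 112]) cube([64, 18, 1684]);
translate([1724, 476, 112]) cube([64, 18, 1684]);
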